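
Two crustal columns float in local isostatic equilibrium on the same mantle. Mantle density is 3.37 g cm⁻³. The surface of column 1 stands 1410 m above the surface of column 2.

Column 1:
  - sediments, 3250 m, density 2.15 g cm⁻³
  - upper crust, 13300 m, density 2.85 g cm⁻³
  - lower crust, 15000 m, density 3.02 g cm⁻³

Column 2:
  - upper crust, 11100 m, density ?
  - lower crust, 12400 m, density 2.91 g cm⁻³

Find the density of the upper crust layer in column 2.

2.86 g cm⁻³

Take the compensation level at the base of the deeper column (depth z_c below the surface of column 1) and equate Σ ρ_i t_i down to z_c; mantle fills any gap and the z_c terms cancel.
Column 1: 3250×2.15 + 13300×2.85 + 15000×3.02 + (z_c − 31550)×3.37
Column 2: 1410×0 + 11100×ρ + 12400×2.91 + (z_c − 1410 − 23500)×3.37
The z_c×3.37 term appears on both sides and cancels. Collect the known terms of each column as K = Σ(ρt)_known − 3.37 × (depth of known layers): K_1 = 90192.5 − 3.37×31550 = −16131; K_2 = 36084 − 3.37×(1410 + 23500) = −47862.7.
Balance: K_1 = K_2 + 11100×ρ, so ρ = (K_1 − K_2)/11100 = 31731.7/11100 = 2.86 g cm⁻³.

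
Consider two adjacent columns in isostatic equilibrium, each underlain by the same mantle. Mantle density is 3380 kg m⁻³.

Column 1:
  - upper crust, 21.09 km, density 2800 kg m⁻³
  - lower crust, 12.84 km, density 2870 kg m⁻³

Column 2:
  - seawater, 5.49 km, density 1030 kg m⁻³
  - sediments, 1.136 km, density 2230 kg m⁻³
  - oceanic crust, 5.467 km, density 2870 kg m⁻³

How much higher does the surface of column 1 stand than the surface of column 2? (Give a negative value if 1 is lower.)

0.528 km

For any compensation level in the mantle, the mantle terms cancel and isostasy reduces to e = (Σt_1 − Σt_2) − (Σ(ρt)_1 − Σ(ρt)_2) / ρ_m.
Σt_1 = 33.93 km; Σt_2 = 12.093 km; Σ(ρt)_1 = 95902.8; Σ(ρt)_2 = 23878.27 (in km·kg m⁻³).
e = (33.93 − 12.093) − (95902.8 − 23878.27) / 3380 = 0.528 km.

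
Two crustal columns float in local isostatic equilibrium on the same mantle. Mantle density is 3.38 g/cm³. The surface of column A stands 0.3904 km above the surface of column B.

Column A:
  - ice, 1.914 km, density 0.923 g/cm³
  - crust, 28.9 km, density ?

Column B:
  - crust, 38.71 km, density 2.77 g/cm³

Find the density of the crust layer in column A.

Take the compensation level at the base of the deeper column (depth z_c below the surface of column A) and equate Σ ρ_i t_i down to z_c; mantle fills any gap and the z_c terms cancel.
Column A: 1.914×0.923 + 28.9×ρ + (z_c − 30.814)×3.38
Column B: 0.3904×0 + 38.71×2.77 + (z_c − 0.3904 − 38.71)×3.38
The z_c×3.38 term appears on both sides and cancels. Collect the known terms of each column as K = Σ(ρt)_known − 3.38 × (depth of known layers): K_A = 1.766622 − 3.38×30.814 = −102.384698; K_B = 107.2267 − 3.38×(0.3904 + 38.71) = −24.932652.
Balance: K_A + 28.9×ρ = K_B, so ρ = (K_B − K_A)/28.9 = 77.452/28.9 = 2.68 g/cm³.

2.68 g/cm³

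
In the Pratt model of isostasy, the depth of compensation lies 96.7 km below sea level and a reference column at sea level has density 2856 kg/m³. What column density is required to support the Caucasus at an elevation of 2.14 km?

2790 kg/m³

Pratt balance: ρ_ref D = ρ (D + h).
ρ = ρ_ref D/(D + h) = 2856 × 96.7 km/(96.7 km + 2.14 km) = 2790 kg/m³.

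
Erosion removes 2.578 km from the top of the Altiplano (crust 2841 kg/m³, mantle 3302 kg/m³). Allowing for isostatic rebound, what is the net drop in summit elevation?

0.36 km

Rebound u = e ρ_c/ρ_m = 2.578 km × 2841/3302 = 2.218 km.
Net surface drop = e − u = 2.578 km − 2.218 km = e (ρ_m − ρ_c)/ρ_m = 0.36 km.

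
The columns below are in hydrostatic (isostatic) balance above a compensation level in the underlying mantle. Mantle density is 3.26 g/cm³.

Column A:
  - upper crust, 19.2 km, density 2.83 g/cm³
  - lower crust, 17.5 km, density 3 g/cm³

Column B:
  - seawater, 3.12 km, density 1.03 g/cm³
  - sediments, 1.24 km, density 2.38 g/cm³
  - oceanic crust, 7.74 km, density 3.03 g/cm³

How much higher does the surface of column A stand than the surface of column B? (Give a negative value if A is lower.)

For any compensation level in the mantle, the mantle terms cancel and isostasy reduces to e = (Σt_A − Σt_B) − (Σ(ρt)_A − Σ(ρt)_B) / ρ_m.
Σt_A = 36.7 km; Σt_B = 12.1 km; Σ(ρt)_A = 106.836; Σ(ρt)_B = 29.617 (in km·g/cm³).
e = (36.7 − 12.1) − (106.836 − 29.617) / 3.26 = 0.913 km.

0.913 km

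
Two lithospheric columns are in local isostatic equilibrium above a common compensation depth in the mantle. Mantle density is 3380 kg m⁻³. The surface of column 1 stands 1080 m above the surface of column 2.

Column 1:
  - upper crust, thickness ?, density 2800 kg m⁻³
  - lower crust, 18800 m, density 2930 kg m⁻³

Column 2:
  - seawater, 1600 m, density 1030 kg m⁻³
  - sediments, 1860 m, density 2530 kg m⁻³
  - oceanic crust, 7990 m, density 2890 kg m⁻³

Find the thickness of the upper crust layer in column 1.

7670 m

Take the compensation level at the base of the deeper column (depth z_c below the surface of column 1) and equate Σ ρ_i t_i down to z_c; mantle fills any gap and the z_c terms cancel.
Column 1: x×2800 + 18800×2930 + (z_c − 18800 − x)×3380
Column 2: 1080×0 + 1600×1030 + 1860×2530 + 7990×2890 + (z_c − 1080 − 11450)×3380
The z_c×3380 term appears on both sides and cancels. Collect the known terms of each column as K = Σ(ρt)_known − 3380 × (depth of known layers): K_1 = 55084000 − 3380×18800 = −8460000; K_2 = 29444900 − 3380×(1080 + 11450) = −12906500.
Balance: K_1 − x×(3380 − 2800) = K_2, so x = (K_1 − K_2)/(3380 − 2800) = 4446500/580 = 7670 m.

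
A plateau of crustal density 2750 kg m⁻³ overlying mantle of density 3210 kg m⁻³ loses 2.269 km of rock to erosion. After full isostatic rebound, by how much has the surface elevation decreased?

Rebound u = e ρ_c/ρ_m = 2.269 km × 2750/3210 = 1.944 km.
Net surface drop = e − u = 2.269 km − 1.944 km = e (ρ_m − ρ_c)/ρ_m = 0.325 km.

0.325 km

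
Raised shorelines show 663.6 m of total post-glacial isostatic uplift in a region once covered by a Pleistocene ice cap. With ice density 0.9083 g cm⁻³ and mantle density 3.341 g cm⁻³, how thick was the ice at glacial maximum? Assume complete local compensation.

2440 m

u = t ρ_ice/ρ_m → t = u ρ_m/ρ_ice = 663.6 m × 3.341/0.9083 = 2440 m.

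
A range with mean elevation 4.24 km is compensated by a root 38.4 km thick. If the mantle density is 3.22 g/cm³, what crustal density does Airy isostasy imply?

2.9 g/cm³

ρ_c h = (ρ_m − ρ_c) r → ρ_c (h + r) = ρ_m r → ρ_c = ρ_m r / (h + r).
ρ_c = 3.22 × 38.4 km / (4.24 km + 38.4 km) = 2.9 g/cm³.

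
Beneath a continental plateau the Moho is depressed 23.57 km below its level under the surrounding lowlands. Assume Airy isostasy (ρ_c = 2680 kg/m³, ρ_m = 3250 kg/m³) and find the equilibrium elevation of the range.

5.01 km

For local isostatic compensation: ρ_c h = (ρ_m − ρ_c) r.
h = r (ρ_m − ρ_c) / ρ_c = 23.57 km × (3250 − 2680) / 2680 = 5.01 km.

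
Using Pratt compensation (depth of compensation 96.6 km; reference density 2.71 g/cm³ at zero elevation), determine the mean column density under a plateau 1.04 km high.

Pratt balance: ρ_ref D = ρ (D + h).
ρ = ρ_ref D/(D + h) = 2.71 × 96.6 km/(96.6 km + 1.04 km) = 2.68 g/cm³.

2.68 g/cm³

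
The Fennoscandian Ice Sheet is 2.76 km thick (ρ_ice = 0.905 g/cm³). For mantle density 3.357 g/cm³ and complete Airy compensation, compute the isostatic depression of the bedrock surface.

In Airy isostatic equilibrium: the ice load ρ_ice t is balanced by mantle displaced below, ρ_m s.
s = t ρ_ice / ρ_m = 2.76 km × 0.905/3.357 = 0.744 km.

0.744 km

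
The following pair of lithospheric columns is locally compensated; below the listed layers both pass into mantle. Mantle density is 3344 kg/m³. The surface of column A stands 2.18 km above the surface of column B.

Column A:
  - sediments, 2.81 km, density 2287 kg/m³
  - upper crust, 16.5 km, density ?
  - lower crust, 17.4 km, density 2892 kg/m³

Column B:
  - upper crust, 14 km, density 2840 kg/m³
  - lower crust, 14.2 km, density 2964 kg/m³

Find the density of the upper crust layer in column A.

2800 kg/m³

Take the compensation level at the base of the deeper column (depth z_c below the surface of column A) and equate Σ ρ_i t_i down to z_c; mantle fills any gap and the z_c terms cancel.
Column A: 2.81×2287 + 16.5×ρ + 17.4×2892 + (z_c − 36.71)×3344
Column B: 2.18×0 + 14×2840 + 14.2×2964 + (z_c − 2.18 − 28.2)×3344
The z_c×3344 term appears on both sides and cancels. Collect the known terms of each column as K = Σ(ρt)_known − 3344 × (depth of known layers): K_A = 56747.27 − 3344×36.71 = −66010.97; K_B = 81848.8 − 3344×(2.18 + 28.2) = −19741.92.
Balance: K_A + 16.5×ρ = K_B, so ρ = (K_B − K_A)/16.5 = 46269.1/16.5 = 2800 kg/m³.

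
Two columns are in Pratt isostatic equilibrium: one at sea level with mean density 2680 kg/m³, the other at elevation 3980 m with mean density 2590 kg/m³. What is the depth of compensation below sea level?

ρ_ref D = ρ (D + h) → D (ρ_ref − ρ) = ρ h.
D = ρ h/(ρ_ref − ρ) = 2590 × 3980 m/(2680 − 2590) = 115000 m.

115000 m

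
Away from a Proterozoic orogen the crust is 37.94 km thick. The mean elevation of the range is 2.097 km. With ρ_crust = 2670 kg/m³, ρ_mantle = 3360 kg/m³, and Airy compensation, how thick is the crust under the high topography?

48.2 km

Root depth r = h ρ_c / (ρ_m − ρ_c) = 2.097 km × 2670 / 690 = 8.114 km.
Total thickness = T + h + r = 37.94 km + 2.097 km + 8.114 km = 48.2 km.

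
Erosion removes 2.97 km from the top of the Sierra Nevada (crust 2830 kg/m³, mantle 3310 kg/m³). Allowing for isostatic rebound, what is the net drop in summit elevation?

0.431 km

Rebound u = e ρ_c/ρ_m = 2.97 km × 2830/3310 = 2.539 km.
Net surface drop = e − u = 2.97 km − 2.539 km = e (ρ_m − ρ_c)/ρ_m = 0.431 km.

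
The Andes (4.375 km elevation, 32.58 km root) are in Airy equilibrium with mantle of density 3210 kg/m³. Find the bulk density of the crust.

2830 kg/m³

ρ_c h = (ρ_m − ρ_c) r → ρ_c (h + r) = ρ_m r → ρ_c = ρ_m r / (h + r).
ρ_c = 3210 × 32.58 km / (4.375 km + 32.58 km) = 2830 kg/m³.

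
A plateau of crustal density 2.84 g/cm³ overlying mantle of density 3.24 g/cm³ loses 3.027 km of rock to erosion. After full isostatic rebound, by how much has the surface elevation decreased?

0.374 km

Rebound u = e ρ_c/ρ_m = 3.027 km × 2.84/3.24 = 2.653 km.
Net surface drop = e − u = 3.027 km − 2.653 km = e (ρ_m − ρ_c)/ρ_m = 0.374 km.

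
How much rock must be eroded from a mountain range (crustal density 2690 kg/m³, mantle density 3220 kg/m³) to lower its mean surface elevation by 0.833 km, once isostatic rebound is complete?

5.06 km

Net drop Δ = e − u = e − e ρ_c/ρ_m = e (ρ_m − ρ_c)/ρ_m.
e = Δ ρ_m/(ρ_m − ρ_c) = 0.833 km × 3220/530 = 5.06 km.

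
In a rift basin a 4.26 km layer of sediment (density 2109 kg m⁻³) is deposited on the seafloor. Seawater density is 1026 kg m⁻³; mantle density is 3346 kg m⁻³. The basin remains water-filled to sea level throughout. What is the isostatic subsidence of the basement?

Submarine loading: the sediment displaces seawater, and the subsidence is in turn flooded, so s (ρ_m − ρ_w) = t (ρ_sed − ρ_w).
s = 4.26 km × (2109 − 1026) / (3346 − 1026) = 1.99 km.

1.99 km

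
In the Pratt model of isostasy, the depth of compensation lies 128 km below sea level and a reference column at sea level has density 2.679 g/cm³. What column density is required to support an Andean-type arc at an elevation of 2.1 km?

Pratt balance: ρ_ref D = ρ (D + h).
ρ = ρ_ref D/(D + h) = 2.679 × 128 km/(128 km + 2.1 km) = 2.64 g/cm³.

2.64 g/cm³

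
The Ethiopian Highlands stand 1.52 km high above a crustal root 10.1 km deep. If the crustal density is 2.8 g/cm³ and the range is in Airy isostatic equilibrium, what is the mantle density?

3.22 g/cm³

Airy balance: ρ_c h = (ρ_m − ρ_c) r → ρ_m = ρ_c (1 + h/r).
ρ_m = 2.8 × (1 + 1.52 km/10.1 km) = 3.22 g/cm³.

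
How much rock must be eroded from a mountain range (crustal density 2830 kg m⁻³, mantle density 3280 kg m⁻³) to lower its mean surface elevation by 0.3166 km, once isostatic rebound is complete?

Net drop Δ = e − u = e − e ρ_c/ρ_m = e (ρ_m − ρ_c)/ρ_m.
e = Δ ρ_m/(ρ_m − ρ_c) = 0.3166 km × 3280/450 = 2.31 km.

2.31 km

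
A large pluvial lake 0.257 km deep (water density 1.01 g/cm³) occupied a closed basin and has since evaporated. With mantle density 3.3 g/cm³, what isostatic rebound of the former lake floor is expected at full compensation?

u = d ρ_w/ρ_m = 0.257 km × 1.01/3.3 = 0.0787 km.

0.0787 km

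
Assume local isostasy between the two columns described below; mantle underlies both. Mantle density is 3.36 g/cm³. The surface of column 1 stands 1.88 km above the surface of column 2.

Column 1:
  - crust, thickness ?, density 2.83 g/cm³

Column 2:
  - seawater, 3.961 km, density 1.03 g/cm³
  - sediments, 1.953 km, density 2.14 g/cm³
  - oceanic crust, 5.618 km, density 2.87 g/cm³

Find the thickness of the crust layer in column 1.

39 km

Take the compensation level at the base of the deeper column (depth z_c below the surface of column 1) and equate Σ ρ_i t_i down to z_c; mantle fills any gap and the z_c terms cancel.
Column 1: x×2.83 + (z_c − 0 − x)×3.36
Column 2: 1.88×0 + 3.961×1.03 + 1.953×2.14 + 5.618×2.87 + (z_c − 1.88 − 11.532)×3.36
The z_c×3.36 term appears on both sides and cancels. Collect the known terms of each column as K = Σ(ρt)_known − 3.36 × (depth of known layers): K_1 = 0 − 3.36×0 = 0; K_2 = 24.38291 − 3.36×(1.88 + 11.532) = −20.68141.
Balance: K_1 − x×(3.36 − 2.83) = K_2, so x = (K_1 − K_2)/(3.36 − 2.83) = 20.6814/0.53 = 39 km.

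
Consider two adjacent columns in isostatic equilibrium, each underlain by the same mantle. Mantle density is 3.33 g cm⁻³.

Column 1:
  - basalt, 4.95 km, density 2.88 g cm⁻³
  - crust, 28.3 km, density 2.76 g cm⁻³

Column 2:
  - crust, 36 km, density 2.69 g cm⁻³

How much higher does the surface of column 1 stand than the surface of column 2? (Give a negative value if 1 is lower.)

−1.41 km

For any compensation level in the mantle, the mantle terms cancel and isostasy reduces to e = (Σt_1 − Σt_2) − (Σ(ρt)_1 − Σ(ρt)_2) / ρ_m.
Σt_1 = 33.25 km; Σt_2 = 36 km; Σ(ρt)_1 = 92.364; Σ(ρt)_2 = 96.84 (in km·g cm⁻³).
e = (33.25 − 36) − (92.364 − 96.84) / 3.33 = −1.41 km.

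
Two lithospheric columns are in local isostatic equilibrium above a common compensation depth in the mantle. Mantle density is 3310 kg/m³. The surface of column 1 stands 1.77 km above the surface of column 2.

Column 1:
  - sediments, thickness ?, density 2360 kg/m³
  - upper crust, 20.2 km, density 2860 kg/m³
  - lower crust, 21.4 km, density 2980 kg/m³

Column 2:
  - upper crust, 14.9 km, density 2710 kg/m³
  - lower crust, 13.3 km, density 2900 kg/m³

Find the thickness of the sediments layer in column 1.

Take the compensation level at the base of the deeper column (depth z_c below the surface of column 1) and equate Σ ρ_i t_i down to z_c; mantle fills any gap and the z_c terms cancel.
Column 1: x×2360 + 20.2×2860 + 21.4×2980 + (z_c − 41.6 − x)×3310
Column 2: 1.77×0 + 14.9×2710 + 13.3×2900 + (z_c − 1.77 − 28.2)×3310
The z_c×3310 term appears on both sides and cancels. Collect the known terms of each column as K = Σ(ρt)_known − 3310 × (depth of known layers): K_1 = 121544 − 3310×41.6 = −16152; K_2 = 78949 − 3310×(1.77 + 28.2) = −20251.7.
Balance: K_1 − x×(3310 − 2360) = K_2, so x = (K_1 − K_2)/(3310 − 2360) = 4099.7/950 = 4.32 km.

4.32 km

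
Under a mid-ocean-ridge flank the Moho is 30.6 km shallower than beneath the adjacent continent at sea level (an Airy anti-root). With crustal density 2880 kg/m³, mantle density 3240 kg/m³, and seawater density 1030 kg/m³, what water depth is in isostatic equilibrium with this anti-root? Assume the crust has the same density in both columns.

5.95 km

Replacing a thickness d of crust by seawater at the top must be balanced by replacing crust with mantle at the base: d (ρ_c − ρ_w) = a (ρ_m − ρ_c).
d = a (ρ_m − ρ_c)/(ρ_c − ρ_w) = 30.6 km × 360/1850 = 5.95 km.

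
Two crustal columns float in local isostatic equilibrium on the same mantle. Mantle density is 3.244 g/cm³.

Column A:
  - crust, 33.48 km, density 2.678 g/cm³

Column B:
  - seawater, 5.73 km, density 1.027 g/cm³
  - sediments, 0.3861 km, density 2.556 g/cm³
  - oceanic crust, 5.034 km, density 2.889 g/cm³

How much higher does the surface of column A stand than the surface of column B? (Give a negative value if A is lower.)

For any compensation level in the mantle, the mantle terms cancel and isostasy reduces to e = (Σt_A − Σt_B) − (Σ(ρt)_A − Σ(ρt)_B) / ρ_m.
Σt_A = 33.48 km; Σt_B = 11.1501 km; Σ(ρt)_A = 89.65944; Σ(ρt)_B = 21.4148076 (in km·g/cm³).
e = (33.48 − 11.1501) − (89.65944 − 21.4148076) / 3.244 = 1.29 km.

1.29 km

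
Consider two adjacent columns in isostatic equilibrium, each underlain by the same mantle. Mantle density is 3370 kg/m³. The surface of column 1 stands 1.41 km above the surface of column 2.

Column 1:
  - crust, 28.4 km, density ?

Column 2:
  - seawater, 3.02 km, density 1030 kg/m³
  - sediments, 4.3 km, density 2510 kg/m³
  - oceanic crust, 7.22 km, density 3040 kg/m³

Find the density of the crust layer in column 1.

Take the compensation level at the base of the deeper column (depth z_c below the surface of column 1) and equate Σ ρ_i t_i down to z_c; mantle fills any gap and the z_c terms cancel.
Column 1: 28.4×ρ + (z_c − 28.4)×3370
Column 2: 1.41×0 + 3.02×1030 + 4.3×2510 + 7.22×3040 + (z_c − 1.41 − 14.54)×3370
The z_c×3370 term appears on both sides and cancels. Collect the known terms of each column as K = Σ(ρt)_known − 3370 × (depth of known layers): K_1 = 0 − 3370×28.4 = −95708; K_2 = 35852.4 − 3370×(1.41 + 14.54) = −17899.1.
Balance: K_1 + 28.4×ρ = K_2, so ρ = (K_2 − K_1)/28.4 = 77808.9/28.4 = 2740 kg/m³.

2740 kg/m³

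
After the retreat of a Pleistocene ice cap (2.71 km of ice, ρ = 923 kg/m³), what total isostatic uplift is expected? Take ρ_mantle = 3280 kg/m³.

0.763 km

Removing the load lets mantle flow back in; uplift u satisfies ρ_ice t = ρ_m u.
u = t ρ_ice/ρ_m = 2.71 km × 923/3280 = 0.763 km.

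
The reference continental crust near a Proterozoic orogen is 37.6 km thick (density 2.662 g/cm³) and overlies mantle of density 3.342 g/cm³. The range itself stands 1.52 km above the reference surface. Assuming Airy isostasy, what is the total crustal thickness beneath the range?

45.1 km

Root depth r = h ρ_c / (ρ_m − ρ_c) = 1.52 km × 2.662 / 0.68 = 5.95 km.
Total thickness = T + h + r = 37.6 km + 1.52 km + 5.95 km = 45.1 km.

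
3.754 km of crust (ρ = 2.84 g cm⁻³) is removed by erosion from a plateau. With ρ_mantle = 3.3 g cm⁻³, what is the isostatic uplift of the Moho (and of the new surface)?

Unloading: uplift u = e ρ_c/ρ_m = 3.754 km × 2.84/3.3 = 3.23 km.

3.23 km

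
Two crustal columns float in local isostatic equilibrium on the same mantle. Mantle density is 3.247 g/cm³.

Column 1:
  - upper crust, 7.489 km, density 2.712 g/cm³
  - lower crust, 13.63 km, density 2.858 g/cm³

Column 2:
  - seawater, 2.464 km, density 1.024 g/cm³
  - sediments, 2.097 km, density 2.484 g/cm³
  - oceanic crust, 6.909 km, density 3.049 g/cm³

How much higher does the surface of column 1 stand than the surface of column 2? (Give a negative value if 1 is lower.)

0.266 km

For any compensation level in the mantle, the mantle terms cancel and isostasy reduces to e = (Σt_1 − Σt_2) − (Σ(ρt)_1 − Σ(ρt)_2) / ρ_m.
Σt_1 = 21.119 km; Σt_2 = 11.47 km; Σ(ρt)_1 = 59.264708; Σ(ρt)_2 = 28.797625 (in km·g/cm³).
e = (21.119 − 11.47) − (59.264708 − 28.797625) / 3.247 = 0.266 km.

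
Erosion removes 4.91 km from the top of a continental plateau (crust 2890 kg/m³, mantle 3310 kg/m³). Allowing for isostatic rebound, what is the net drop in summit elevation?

0.623 km

Rebound u = e ρ_c/ρ_m = 4.91 km × 2890/3310 = 4.287 km.
Net surface drop = e − u = 4.91 km − 4.287 km = e (ρ_m − ρ_c)/ρ_m = 0.623 km.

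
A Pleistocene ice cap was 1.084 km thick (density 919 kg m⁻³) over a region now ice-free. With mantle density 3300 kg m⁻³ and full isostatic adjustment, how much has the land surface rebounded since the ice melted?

Removing the load lets mantle flow back in; uplift u satisfies ρ_ice t = ρ_m u.
u = t ρ_ice/ρ_m = 1.084 km × 919/3300 = 0.302 km.

0.302 km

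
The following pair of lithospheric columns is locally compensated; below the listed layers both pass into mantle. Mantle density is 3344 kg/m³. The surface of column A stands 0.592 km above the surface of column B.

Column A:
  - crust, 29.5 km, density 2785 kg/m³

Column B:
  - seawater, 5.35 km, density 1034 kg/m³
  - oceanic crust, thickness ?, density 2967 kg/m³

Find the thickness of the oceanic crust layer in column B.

5.71 km

Take the compensation level at the base of the deeper column (depth z_c below the surface of column A) and equate Σ ρ_i t_i down to z_c; mantle fills any gap and the z_c terms cancel.
Column A: 29.5×2785 + (z_c − 29.5)×3344
Column B: 0.592×0 + 5.35×1034 + x×2967 + (z_c − 0.592 − 5.35 − x)×3344
The z_c×3344 term appears on both sides and cancels. Collect the known terms of each column as K = Σ(ρt)_known − 3344 × (depth of known layers): K_A = 82157.5 − 3344×29.5 = −16490.5; K_B = 5531.9 − 3344×(0.592 + 5.35) = −14338.148.
Balance: K_A = K_B − x×(3344 − 2967), so x = (K_B − K_A)/(3344 − 2967) = 2152.35/377 = 5.71 km.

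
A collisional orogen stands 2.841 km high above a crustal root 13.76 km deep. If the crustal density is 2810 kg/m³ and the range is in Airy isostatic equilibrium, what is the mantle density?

Airy balance: ρ_c h = (ρ_m − ρ_c) r → ρ_m = ρ_c (1 + h/r).
ρ_m = 2810 × (1 + 2.841 km/13.76 km) = 3390 kg/m³.

3390 kg/m³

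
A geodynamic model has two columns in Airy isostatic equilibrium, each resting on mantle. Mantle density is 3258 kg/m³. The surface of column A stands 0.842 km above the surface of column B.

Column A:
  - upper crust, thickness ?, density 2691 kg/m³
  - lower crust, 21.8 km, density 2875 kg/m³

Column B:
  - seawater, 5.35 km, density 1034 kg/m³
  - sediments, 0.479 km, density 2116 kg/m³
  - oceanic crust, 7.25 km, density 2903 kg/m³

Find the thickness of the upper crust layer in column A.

16.6 km

Take the compensation level at the base of the deeper column (depth z_c below the surface of column A) and equate Σ ρ_i t_i down to z_c; mantle fills any gap and the z_c terms cancel.
Column A: x×2691 + 21.8×2875 + (z_c − 21.8 − x)×3258
Column B: 0.842×0 + 5.35×1034 + 0.479×2116 + 7.25×2903 + (z_c − 0.842 − 13.079)×3258
The z_c×3258 term appears on both sides and cancels. Collect the known terms of each column as K = Σ(ρt)_known − 3258 × (depth of known layers): K_A = 62675 − 3258×21.8 = −8349.4; K_B = 27592.214 − 3258×(0.842 + 13.079) = −17762.404.
Balance: K_A − x×(3258 − 2691) = K_B, so x = (K_A − K_B)/(3258 − 2691) = 9413/567 = 16.6 km.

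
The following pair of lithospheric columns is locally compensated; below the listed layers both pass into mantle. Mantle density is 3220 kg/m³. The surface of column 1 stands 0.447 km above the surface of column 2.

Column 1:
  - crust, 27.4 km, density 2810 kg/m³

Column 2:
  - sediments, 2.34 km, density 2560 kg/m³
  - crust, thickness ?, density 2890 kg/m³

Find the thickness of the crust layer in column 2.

25 km

Take the compensation level at the base of the deeper column (depth z_c below the surface of column 1) and equate Σ ρ_i t_i down to z_c; mantle fills any gap and the z_c terms cancel.
Column 1: 27.4×2810 + (z_c − 27.4)×3220
Column 2: 0.447×0 + 2.34×2560 + x×2890 + (z_c − 0.447 − 2.34 − x)×3220
The z_c×3220 term appears on both sides and cancels. Collect the known terms of each column as K = Σ(ρt)_known − 3220 × (depth of known layers): K_1 = 76994 − 3220×27.4 = −11234; K_2 = 5990.4 − 3220×(0.447 + 2.34) = −2983.74.
Balance: K_1 = K_2 − x×(3220 − 2890), so x = (K_2 − K_1)/(3220 − 2890) = 8250.26/330 = 25 km.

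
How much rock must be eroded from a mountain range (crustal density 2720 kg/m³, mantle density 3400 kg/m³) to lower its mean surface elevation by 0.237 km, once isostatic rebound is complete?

Net drop Δ = e − u = e − e ρ_c/ρ_m = e (ρ_m − ρ_c)/ρ_m.
e = Δ ρ_m/(ρ_m − ρ_c) = 0.237 km × 3400/680 = 1.19 km.

1.19 km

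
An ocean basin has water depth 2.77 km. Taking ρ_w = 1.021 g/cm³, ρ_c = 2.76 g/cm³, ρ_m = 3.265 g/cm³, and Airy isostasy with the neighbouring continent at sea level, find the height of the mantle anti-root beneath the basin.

By Archimedes' principle applied to the lithosphere: replacing crust with seawater at the top is compensated by replacing crust with mantle at the base: d (ρ_c − ρ_w) = a (ρ_m − ρ_c).
a = d (ρ_c − ρ_w)/(ρ_m − ρ_c) = 2.77 km × 1.739/0.505 = 9.54 km.

9.54 km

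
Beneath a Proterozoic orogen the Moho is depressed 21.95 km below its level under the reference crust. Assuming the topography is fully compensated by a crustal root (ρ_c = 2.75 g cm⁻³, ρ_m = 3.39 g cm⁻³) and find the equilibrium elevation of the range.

For local isostatic compensation: ρ_c h = (ρ_m − ρ_c) r.
h = r (ρ_m − ρ_c) / ρ_c = 21.95 km × (3.39 − 2.75) / 2.75 = 5.11 km.

5.11 km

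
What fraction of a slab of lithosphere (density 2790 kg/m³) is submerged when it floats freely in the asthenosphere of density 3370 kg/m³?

Submerged fraction = ρ_obj/ρ_fluid = 2790/3370 = 82.8%.

82.8%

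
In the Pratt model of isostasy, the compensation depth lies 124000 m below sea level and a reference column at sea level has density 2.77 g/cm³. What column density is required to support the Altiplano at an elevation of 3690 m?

Pratt balance: ρ_ref D = ρ (D + h).
ρ = ρ_ref D/(D + h) = 2.77 × 124000 m/(124000 m + 3690 m) = 2.69 g/cm³.

2.69 g/cm³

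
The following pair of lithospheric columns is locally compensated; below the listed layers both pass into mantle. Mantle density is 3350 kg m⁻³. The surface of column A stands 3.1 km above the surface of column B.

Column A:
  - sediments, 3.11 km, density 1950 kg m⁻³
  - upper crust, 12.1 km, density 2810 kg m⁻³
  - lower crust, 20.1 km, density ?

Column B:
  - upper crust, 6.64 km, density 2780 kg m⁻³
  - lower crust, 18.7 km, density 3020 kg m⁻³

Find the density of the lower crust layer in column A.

Take the compensation level at the base of the deeper column (depth z_c below the surface of column A) and equate Σ ρ_i t_i down to z_c; mantle fills any gap and the z_c terms cancel.
Column A: 3.11×1950 + 12.1×2810 + 20.1×ρ + (z_c − 35.31)×3350
Column B: 3.1×0 + 6.64×2780 + 18.7×3020 + (z_c − 3.1 − 25.34)×3350
The z_c×3350 term appears on both sides and cancels. Collect the known terms of each column as K = Σ(ρt)_known − 3350 × (depth of known layers): K_A = 40065.5 − 3350×35.31 = −78223; K_B = 74933.2 − 3350×(3.1 + 25.34) = −20340.8.
Balance: K_A + 20.1×ρ = K_B, so ρ = (K_B − K_A)/20.1 = 57882.2/20.1 = 2880 kg m⁻³.

2880 kg m⁻³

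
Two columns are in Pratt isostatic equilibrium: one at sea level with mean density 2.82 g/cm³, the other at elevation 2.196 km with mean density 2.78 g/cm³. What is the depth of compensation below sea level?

ρ_ref D = ρ (D + h) → D (ρ_ref − ρ) = ρ h.
D = ρ h/(ρ_ref − ρ) = 2.78 × 2.196 km/(2.82 − 2.78) = 153 km.

153 km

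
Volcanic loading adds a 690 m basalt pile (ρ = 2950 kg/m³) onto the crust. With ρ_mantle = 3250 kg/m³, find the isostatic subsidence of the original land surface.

Subaerial loading: s = t ρ_load / ρ_m.
s = 690 m × 2950/3250 = 626 m.

626 m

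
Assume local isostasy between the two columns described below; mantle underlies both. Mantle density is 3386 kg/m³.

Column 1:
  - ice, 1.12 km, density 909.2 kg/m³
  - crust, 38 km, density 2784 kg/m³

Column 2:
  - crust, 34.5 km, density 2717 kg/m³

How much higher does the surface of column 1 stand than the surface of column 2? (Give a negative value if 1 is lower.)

For any compensation level in the mantle, the mantle terms cancel and isostasy reduces to e = (Σt_1 − Σt_2) − (Σ(ρt)_1 − Σ(ρt)_2) / ρ_m.
Σt_1 = 39.12 km; Σt_2 = 34.5 km; Σ(ρt)_1 = 106810.304; Σ(ρt)_2 = 93736.5 (in km·kg/m³).
e = (39.12 − 34.5) − (106810.304 − 93736.5) / 3386 = 0.759 km.

0.759 km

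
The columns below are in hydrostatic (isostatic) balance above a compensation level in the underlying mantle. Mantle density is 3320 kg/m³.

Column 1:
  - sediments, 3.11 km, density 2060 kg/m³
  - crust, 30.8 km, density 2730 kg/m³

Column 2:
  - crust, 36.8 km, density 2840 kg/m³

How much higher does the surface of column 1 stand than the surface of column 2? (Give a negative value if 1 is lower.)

For any compensation level in the mantle, the mantle terms cancel and isostasy reduces to e = (Σt_1 − Σt_2) − (Σ(ρt)_1 − Σ(ρt)_2) / ρ_m.
Σt_1 = 33.91 km; Σt_2 = 36.8 km; Σ(ρt)_1 = 90490.6; Σ(ρt)_2 = 104512 (in km·kg/m³).
e = (33.91 − 36.8) − (90490.6 − 104512) / 3320 = 1.33 km.

1.33 km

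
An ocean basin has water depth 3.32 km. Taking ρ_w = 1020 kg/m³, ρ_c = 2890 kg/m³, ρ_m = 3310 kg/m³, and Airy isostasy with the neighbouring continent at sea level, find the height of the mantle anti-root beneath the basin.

14.8 km

For local isostatic compensation: replacing crust with seawater at the top is compensated by replacing crust with mantle at the base: d (ρ_c − ρ_w) = a (ρ_m − ρ_c).
a = d (ρ_c − ρ_w)/(ρ_m − ρ_c) = 3.32 km × 1870/420 = 14.8 km.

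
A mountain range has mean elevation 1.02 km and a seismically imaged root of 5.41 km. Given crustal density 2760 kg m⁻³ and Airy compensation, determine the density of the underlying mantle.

Airy balance: ρ_c h = (ρ_m − ρ_c) r → ρ_m = ρ_c (1 + h/r).
ρ_m = 2760 × (1 + 1.02 km/5.41 km) = 3280 kg m⁻³.

3280 kg m⁻³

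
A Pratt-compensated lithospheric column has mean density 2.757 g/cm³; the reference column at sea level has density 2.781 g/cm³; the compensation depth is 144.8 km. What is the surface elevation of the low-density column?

1.26 km

ρ_ref D = ρ (D + h) → h = D (ρ_ref − ρ)/ρ.
h = 144.8 km × (2.781 − 2.757)/2.757 = 1.26 km.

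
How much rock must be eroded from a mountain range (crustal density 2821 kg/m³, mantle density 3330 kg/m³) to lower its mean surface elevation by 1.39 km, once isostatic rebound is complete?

Net drop Δ = e − u = e − e ρ_c/ρ_m = e (ρ_m − ρ_c)/ρ_m.
e = Δ ρ_m/(ρ_m − ρ_c) = 1.39 km × 3330/509 = 9.09 km.

9.09 km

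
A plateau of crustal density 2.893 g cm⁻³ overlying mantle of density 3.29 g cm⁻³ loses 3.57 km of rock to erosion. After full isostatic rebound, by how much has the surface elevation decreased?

Rebound u = e ρ_c/ρ_m = 3.57 km × 2.893/3.29 = 3.139 km.
Net surface drop = e − u = 3.57 km − 3.139 km = e (ρ_m − ρ_c)/ρ_m = 0.431 km.

0.431 km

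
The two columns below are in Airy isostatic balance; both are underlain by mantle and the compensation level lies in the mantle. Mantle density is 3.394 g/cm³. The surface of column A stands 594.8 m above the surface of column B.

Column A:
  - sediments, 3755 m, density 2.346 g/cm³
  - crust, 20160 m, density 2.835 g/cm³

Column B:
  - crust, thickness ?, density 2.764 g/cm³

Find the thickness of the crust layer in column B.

Take the compensation level at the base of the deeper column (depth z_c below the surface of column A) and equate Σ ρ_i t_i down to z_c; mantle fills any gap and the z_c terms cancel.
Column A: 3755×2.346 + 20160×2.835 + (z_c − 23915)×3.394
Column B: 594.8×0 + x×2.764 + (z_c − 594.8 − 0 − x)×3.394
The z_c×3.394 term appears on both sides and cancels. Collect the known terms of each column as K = Σ(ρt)_known − 3.394 × (depth of known layers): K_A = 65962.83 − 3.394×23915 = −15204.68; K_B = 0 − 3.394×(594.8 + 0) = −2018.7512.
Balance: K_A = K_B − x×(3.394 − 2.764), so x = (K_B − K_A)/(3.394 − 2.764) = 13185.9/0.63 = 20900 m.

20900 m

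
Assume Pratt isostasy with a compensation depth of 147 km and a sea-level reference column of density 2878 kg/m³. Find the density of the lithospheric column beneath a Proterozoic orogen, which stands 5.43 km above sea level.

2780 kg/m³

Pratt balance: ρ_ref D = ρ (D + h).
ρ = ρ_ref D/(D + h) = 2878 × 147 km/(147 km + 5.43 km) = 2780 kg/m³.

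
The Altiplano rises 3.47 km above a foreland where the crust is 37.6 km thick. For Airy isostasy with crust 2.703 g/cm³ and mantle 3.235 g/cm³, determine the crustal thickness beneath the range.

58.7 km

Root depth r = h ρ_c / (ρ_m − ρ_c) = 3.47 km × 2.703 / 0.532 = 17.63 km.
Total thickness = T + h + r = 37.6 km + 3.47 km + 17.63 km = 58.7 km.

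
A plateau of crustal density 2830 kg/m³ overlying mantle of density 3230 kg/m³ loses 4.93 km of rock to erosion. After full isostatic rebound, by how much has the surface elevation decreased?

0.611 km

Rebound u = e ρ_c/ρ_m = 4.93 km × 2830/3230 = 4.319 km.
Net surface drop = e − u = 4.93 km − 4.319 km = e (ρ_m − ρ_c)/ρ_m = 0.611 km.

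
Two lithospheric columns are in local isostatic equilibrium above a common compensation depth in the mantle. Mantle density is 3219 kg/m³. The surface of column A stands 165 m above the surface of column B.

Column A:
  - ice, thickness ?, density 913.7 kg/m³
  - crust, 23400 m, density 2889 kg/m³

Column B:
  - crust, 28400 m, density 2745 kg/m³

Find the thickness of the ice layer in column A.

Take the compensation level at the base of the deeper column (depth z_c below the surface of column A) and equate Σ ρ_i t_i down to z_c; mantle fills any gap and the z_c terms cancel.
Column A: x×913.7 + 23400×2889 + (z_c − 23400 − x)×3219
Column B: 165×0 + 28400×2745 + (z_c − 165 − 28400)×3219
The z_c×3219 term appears on both sides and cancels. Collect the known terms of each column as K = Σ(ρt)_known − 3219 × (depth of known layers): K_A = 67602600 − 3219×23400 = −7722000; K_B = 77958000 − 3219×(165 + 28400) = −13992735.
Balance: K_A − x×(3219 − 913.7) = K_B, so x = (K_A − K_B)/(3219 − 913.7) = 6270740/2305.3 = 2720 m.

2720 m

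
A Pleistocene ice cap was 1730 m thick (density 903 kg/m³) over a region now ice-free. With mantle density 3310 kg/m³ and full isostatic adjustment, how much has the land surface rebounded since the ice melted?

472 m

Removing the load lets mantle flow back in; uplift u satisfies ρ_ice t = ρ_m u.
u = t ρ_ice/ρ_m = 1730 m × 903/3310 = 472 m.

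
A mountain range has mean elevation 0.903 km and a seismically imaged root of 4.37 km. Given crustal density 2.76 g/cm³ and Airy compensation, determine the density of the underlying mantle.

Airy balance: ρ_c h = (ρ_m − ρ_c) r → ρ_m = ρ_c (1 + h/r).
ρ_m = 2.76 × (1 + 0.903 km/4.37 km) = 3.33 g/cm³.

3.33 g/cm³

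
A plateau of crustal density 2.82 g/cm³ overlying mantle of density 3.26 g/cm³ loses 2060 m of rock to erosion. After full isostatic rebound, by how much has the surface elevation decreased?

278 m

Rebound u = e ρ_c/ρ_m = 2060 m × 2.82/3.26 = 1782 m.
Net surface drop = e − u = 2060 m − 1782 m = e (ρ_m − ρ_c)/ρ_m = 278 m.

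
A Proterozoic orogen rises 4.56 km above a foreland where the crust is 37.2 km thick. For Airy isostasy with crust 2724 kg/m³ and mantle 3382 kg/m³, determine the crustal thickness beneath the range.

60.6 km

Root depth r = h ρ_c / (ρ_m − ρ_c) = 4.56 km × 2724 / 658 = 18.88 km.
Total thickness = T + h + r = 37.2 km + 4.56 km + 18.88 km = 60.6 km.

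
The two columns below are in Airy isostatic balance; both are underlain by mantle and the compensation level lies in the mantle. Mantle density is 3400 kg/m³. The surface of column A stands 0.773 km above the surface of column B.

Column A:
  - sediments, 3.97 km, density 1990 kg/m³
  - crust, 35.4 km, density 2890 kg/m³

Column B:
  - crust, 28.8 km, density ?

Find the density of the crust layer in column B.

2670 kg/m³

Take the compensation level at the base of the deeper column (depth z_c below the surface of column A) and equate Σ ρ_i t_i down to z_c; mantle fills any gap and the z_c terms cancel.
Column A: 3.97×1990 + 35.4×2890 + (z_c − 39.37)×3400
Column B: 0.773×0 + 28.8×ρ + (z_c − 0.773 − 28.8)×3400
The z_c×3400 term appears on both sides and cancels. Collect the known terms of each column as K = Σ(ρt)_known − 3400 × (depth of known layers): K_A = 110206.3 − 3400×39.37 = −23651.7; K_B = 0 − 3400×(0.773 + 28.8) = −100548.2.
Balance: K_A = K_B + 28.8×ρ, so ρ = (K_A − K_B)/28.8 = 76896.5/28.8 = 2670 kg/m³.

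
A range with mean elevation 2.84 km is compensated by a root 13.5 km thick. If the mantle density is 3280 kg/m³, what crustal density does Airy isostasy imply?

2710 kg/m³

ρ_c h = (ρ_m − ρ_c) r → ρ_c (h + r) = ρ_m r → ρ_c = ρ_m r / (h + r).
ρ_c = 3280 × 13.5 km / (2.84 km + 13.5 km) = 2710 kg/m³.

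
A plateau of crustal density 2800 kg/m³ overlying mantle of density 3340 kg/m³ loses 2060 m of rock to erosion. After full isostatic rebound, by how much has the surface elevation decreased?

333 m

Rebound u = e ρ_c/ρ_m = 2060 m × 2800/3340 = 1727 m.
Net surface drop = e − u = 2060 m − 1727 m = e (ρ_m − ρ_c)/ρ_m = 333 m.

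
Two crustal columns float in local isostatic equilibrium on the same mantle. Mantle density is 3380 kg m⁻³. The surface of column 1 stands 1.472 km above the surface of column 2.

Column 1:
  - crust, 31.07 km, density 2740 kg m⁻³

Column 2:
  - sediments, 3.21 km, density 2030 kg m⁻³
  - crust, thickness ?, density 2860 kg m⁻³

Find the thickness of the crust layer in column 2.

20.3 km

Take the compensation level at the base of the deeper column (depth z_c below the surface of column 1) and equate Σ ρ_i t_i down to z_c; mantle fills any gap and the z_c terms cancel.
Column 1: 31.07×2740 + (z_c − 31.07)×3380
Column 2: 1.472×0 + 3.21×2030 + x×2860 + (z_c − 1.472 − 3.21 − x)×3380
The z_c×3380 term appears on both sides and cancels. Collect the known terms of each column as K = Σ(ρt)_known − 3380 × (depth of known layers): K_1 = 85131.8 − 3380×31.07 = −19884.8; K_2 = 6516.3 − 3380×(1.472 + 3.21) = −9308.86.
Balance: K_1 = K_2 − x×(3380 − 2860), so x = (K_2 − K_1)/(3380 − 2860) = 10575.9/520 = 20.3 km.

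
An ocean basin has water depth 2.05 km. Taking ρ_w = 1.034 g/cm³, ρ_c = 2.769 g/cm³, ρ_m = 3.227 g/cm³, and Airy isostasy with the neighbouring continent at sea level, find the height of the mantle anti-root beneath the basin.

7.77 km

In Airy isostatic equilibrium: replacing crust with seawater at the top is compensated by replacing crust with mantle at the base: d (ρ_c − ρ_w) = a (ρ_m − ρ_c).
a = d (ρ_c − ρ_w)/(ρ_m − ρ_c) = 2.05 km × 1.735/0.458 = 7.77 km.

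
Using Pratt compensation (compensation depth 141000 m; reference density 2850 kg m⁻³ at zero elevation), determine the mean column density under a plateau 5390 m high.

Pratt balance: ρ_ref D = ρ (D + h).
ρ = ρ_ref D/(D + h) = 2850 × 141000 m/(141000 m + 5390 m) = 2750 kg m⁻³.

2750 kg m⁻³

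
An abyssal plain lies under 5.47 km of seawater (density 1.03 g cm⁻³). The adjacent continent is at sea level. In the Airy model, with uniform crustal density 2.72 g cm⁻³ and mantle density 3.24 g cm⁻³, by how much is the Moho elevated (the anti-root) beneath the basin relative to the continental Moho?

17.8 km

In Airy isostatic equilibrium: replacing crust with seawater at the top is compensated by replacing crust with mantle at the base: d (ρ_c − ρ_w) = a (ρ_m − ρ_c).
a = d (ρ_c − ρ_w)/(ρ_m − ρ_c) = 5.47 km × 1.69/0.52 = 17.8 km.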